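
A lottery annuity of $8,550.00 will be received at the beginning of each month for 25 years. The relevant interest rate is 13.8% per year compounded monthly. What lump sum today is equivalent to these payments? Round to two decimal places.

$727,680.00

This is an annuity due: 300 payments of $8,550.00 at the beginning of each month.
Periodic rate r = 0.138/12 per month; n is counted in months.
PV = PMT × [(1 − (1+r)^−n)/r] × (1+r) = 8,550 × [1 − (1+r)^−300] / r × (1+r) = $727,680.00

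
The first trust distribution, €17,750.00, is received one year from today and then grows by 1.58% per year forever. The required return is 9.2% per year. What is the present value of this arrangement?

€232,939.63

Periodic rate r = 0.092 per year.
Growing perpetuity (Gordon): PV = PMT₁ / (r − g) = 17,750 / (r − 0.0158) = €232,939.63.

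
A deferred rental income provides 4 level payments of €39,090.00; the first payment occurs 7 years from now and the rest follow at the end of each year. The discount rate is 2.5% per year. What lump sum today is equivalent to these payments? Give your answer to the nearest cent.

€126,805.56

Ordinary annuity of 4 payments, first payment at period 7.
Periodic rate r = 0.025 per year.
The ordinary-annuity PV formula values the stream one period before the first payment (period 6); discount that back 6 periods:
PV₀ = 39,090 × [1 − (1+r)^−4] / r × (1+r)^−6 = €126,805.56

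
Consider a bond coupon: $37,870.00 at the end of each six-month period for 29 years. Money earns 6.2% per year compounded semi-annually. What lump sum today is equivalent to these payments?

$1,013,676.26

This is an ordinary annuity: 58 payments of $37,870.00 at the end of each six-month period.
Periodic rate r = 0.062/2 per half-year; n is counted in half-years.
PV = PMT × [(1 − (1+r)^−n)/r] = 37,870 × [1 − (1+r)^−58] / r = $1,013,676.26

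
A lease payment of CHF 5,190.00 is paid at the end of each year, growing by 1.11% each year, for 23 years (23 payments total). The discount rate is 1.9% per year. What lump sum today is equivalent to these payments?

Periodic rate r = 0.019 per year.
Growing ordinary annuity: PV = PMT₁ × [1 − ((1+g)/(1+r))^n] / (r − g) = 5,190 × [1 − ((1+0.0111)/(1+r))^23] / (r − 0.0111) = CHF 107,675.97.

CHF 107,675.97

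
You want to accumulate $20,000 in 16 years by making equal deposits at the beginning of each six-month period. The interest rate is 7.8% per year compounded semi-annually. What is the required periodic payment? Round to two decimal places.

Level annuity due; solve FV = PMT × [((1+r)^n − 1)/r] × (1+r) for PMT.
Periodic rate r = 0.078/2 per half-year; n is counted in half-years.
With n = 32: PMT = 20,000 / ([((1+r)^n − 1)/r] × (1+r)) = $312.58

$312.58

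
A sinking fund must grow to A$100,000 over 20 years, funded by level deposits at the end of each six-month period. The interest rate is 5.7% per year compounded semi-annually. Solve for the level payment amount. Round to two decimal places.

A$1,371.96

Level ordinary annuity; solve FV = PMT × [((1+r)^n − 1)/r] for PMT.
Periodic rate r = 0.057/2 per half-year; n is counted in half-years.
With n = 40: PMT = 100,000 / ([((1+r)^n − 1)/r]) = A$1,371.96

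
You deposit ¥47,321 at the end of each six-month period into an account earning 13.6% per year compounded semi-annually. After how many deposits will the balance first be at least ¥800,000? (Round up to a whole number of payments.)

12 payments

Periodic rate r = 0.136/2 per half-year; n is counted in half-years.
Ordinary annuity FV: 800,000 = 47,321 × [((1+r)^n − 1)/r].
(1+r)^n = 1 + 800,000 × r / 47,321, so n = ln(1 + 800,000·r/47,321) / ln(1+r) = 11.63.
Round up to a whole number of payments: n = 12.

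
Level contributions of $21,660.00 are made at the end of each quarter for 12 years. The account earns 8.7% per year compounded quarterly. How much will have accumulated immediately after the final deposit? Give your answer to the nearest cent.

This is an ordinary annuity: 48 deposits of $21,660.00 at the end of each quarter.
Periodic rate r = 0.087/4 per quarter; n is counted in quarters.
FV = PMT × [((1+r)^n − 1)/r] = 21,660 × [(1+r)^48 − 1] / r = $1,801,458.36

$1,801,458.36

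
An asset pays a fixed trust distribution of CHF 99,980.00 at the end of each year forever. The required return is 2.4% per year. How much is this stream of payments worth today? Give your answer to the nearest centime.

CHF 4,165,833.33

Periodic rate r = 0.024 per year.
Level perpetuity: PV = PMT / r = 99,980 / (0.024) = CHF 4,165,833.33.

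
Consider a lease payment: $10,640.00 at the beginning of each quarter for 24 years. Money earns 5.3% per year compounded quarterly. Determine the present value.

$583,701.37

This is an annuity due: 96 payments of $10,640.00 at the beginning of each quarter.
Periodic rate r = 0.053/4 per quarter; n is counted in quarters.
PV = PMT × [(1 − (1+r)^−n)/r] × (1+r) = 10,640 × [1 − (1+r)^−96] / r × (1+r) = $583,701.37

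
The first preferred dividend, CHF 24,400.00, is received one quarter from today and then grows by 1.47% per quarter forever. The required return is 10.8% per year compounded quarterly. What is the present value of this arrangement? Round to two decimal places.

Periodic rate r = 0.108/4 per quarter.
Growing perpetuity (Gordon): PV = PMT₁ / (r − g) = 24,400 / (r − 0.0147) = CHF 1,983,739.84.

CHF 1,983,739.84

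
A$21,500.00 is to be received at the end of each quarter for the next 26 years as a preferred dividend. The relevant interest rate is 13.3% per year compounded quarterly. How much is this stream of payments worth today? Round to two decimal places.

A$625,074.65

This is an ordinary annuity: 104 payments of A$21,500.00 at the end of each quarter.
Periodic rate r = 0.133/4 per quarter; n is counted in quarters.
PV = PMT × [(1 − (1+r)^−n)/r] = 21,500 × [1 − (1+r)^−104] / r = A$625,074.65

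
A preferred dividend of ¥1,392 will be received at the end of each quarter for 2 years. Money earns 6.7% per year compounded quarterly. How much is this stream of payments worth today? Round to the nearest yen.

This is an ordinary annuity: 8 payments of ¥1,392 at the end of each quarter.
Periodic rate r = 0.067/4 per quarter; n is counted in quarters.
PV = PMT × [(1 − (1+r)^−n)/r] = 1,392 × [1 − (1+r)^−8] / r = ¥10,341

¥10,341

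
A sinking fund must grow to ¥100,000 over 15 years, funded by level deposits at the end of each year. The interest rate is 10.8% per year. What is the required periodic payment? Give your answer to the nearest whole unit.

Level ordinary annuity; solve FV = PMT × [((1+r)^n − 1)/r] for PMT.
Periodic rate r = 0.108 per year.
With n = 15: PMT = 100,000 / ([((1+r)^n − 1)/r]) = ¥2,953

¥2,953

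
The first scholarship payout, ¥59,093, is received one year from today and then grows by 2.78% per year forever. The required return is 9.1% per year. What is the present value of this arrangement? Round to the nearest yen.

¥935,016

Periodic rate r = 0.091 per year.
Growing perpetuity (Gordon): PV = PMT₁ / (r − g) = 59,093 / (r − 0.0278) = ¥935,016.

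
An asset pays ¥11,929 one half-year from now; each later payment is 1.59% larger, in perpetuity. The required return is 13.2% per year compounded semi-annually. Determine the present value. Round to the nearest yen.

¥238,104

Periodic rate r = 0.132/2 per half-year.
Growing perpetuity (Gordon): PV = PMT₁ / (r − g) = 11,929 / (r − 0.0159) = ¥238,104.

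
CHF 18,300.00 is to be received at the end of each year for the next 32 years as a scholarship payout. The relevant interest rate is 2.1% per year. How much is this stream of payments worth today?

This is an ordinary annuity: 32 payments of CHF 18,300.00 at the end of each year.
Periodic rate r = 0.021 per year.
PV = PMT × [(1 − (1+r)^−n)/r] = 18,300 × [1 − (1+r)^−32] / r = CHF 423,294.41

CHF 423,294.41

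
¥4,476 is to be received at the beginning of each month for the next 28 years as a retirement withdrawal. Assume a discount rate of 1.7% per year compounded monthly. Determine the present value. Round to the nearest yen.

¥1,197,662

This is an annuity due: 336 payments of ¥4,476 at the beginning of each month.
Periodic rate r = 0.017/12 per month; n is counted in months.
PV = PMT × [(1 − (1+r)^−n)/r] × (1+r) = 4,476 × [1 − (1+r)^−336] / r × (1+r) = ¥1,197,662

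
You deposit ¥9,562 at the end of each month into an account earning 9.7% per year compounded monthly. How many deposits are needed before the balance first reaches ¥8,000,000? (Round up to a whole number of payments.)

Periodic rate r = 0.097/12 per month; n is counted in months.
Ordinary annuity FV: 8,000,000 = 9,562 × [((1+r)^n − 1)/r].
(1+r)^n = 1 + 8,000,000 × r / 9,562, so n = ln(1 + 8,000,000·r/9,562) / ln(1+r) = 254.55.
Round up to a whole number of payments: n = 255.

255 payments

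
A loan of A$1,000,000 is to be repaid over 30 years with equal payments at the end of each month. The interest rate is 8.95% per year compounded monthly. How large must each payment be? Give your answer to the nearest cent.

A$8,010.28

Level ordinary annuity; solve PV = PMT × [(1 − (1+r)^−n)/r] for PMT.
Periodic rate r = 0.0895/12 per month; n is counted in months.
With n = 360: PMT = 1,000,000 / ([(1 − (1+r)^−n)/r]) = A$8,010.28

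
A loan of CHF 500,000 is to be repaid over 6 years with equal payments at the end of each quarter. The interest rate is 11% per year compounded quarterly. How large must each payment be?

Level ordinary annuity; solve PV = PMT × [(1 − (1+r)^−n)/r] for PMT.
Periodic rate r = 0.11/4 per quarter; n is counted in quarters.
With n = 24: PMT = 500,000 / ([(1 − (1+r)^−n)/r]) = CHF 28,734.32

CHF 28,734.32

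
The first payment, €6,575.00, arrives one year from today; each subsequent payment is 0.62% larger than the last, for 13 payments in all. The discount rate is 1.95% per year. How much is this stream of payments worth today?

Periodic rate r = 0.0195 per year.
Growing ordinary annuity: PV = PMT₁ × [1 − ((1+g)/(1+r))^n] / (r − g) = 6,575 × [1 − ((1+0.0062)/(1+r))^13] / (r − 0.0062) = €77,581.55.

€77,581.55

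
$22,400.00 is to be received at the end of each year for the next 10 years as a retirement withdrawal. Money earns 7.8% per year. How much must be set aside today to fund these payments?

This is an ordinary annuity: 10 payments of $22,400.00 at the end of each year.
Periodic rate r = 0.078 per year.
PV = PMT × [(1 − (1+r)^−n)/r] = 22,400 × [1 − (1+r)^−10] / r = $151,671.22

$151,671.22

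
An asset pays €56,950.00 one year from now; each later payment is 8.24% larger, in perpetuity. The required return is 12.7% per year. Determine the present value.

€1,276,905.83

Periodic rate r = 0.127 per year.
Growing perpetuity (Gordon): PV = PMT₁ / (r − g) = 56,950 / (r − 0.0824) = €1,276,905.83.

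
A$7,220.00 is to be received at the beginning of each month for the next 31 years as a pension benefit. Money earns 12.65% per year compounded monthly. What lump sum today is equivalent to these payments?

This is an annuity due: 372 payments of A$7,220.00 at the beginning of each month.
Periodic rate r = 0.1265/12 per month; n is counted in months.
PV = PMT × [(1 − (1+r)^−n)/r] × (1+r) = 7,220 × [1 − (1+r)^−372] / r × (1+r) = A$678,124.98

A$678,124.98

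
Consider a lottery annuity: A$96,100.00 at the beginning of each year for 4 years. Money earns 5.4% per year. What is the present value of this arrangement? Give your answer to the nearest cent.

A$355,854.90

This is an annuity due: 4 payments of A$96,100.00 at the beginning of each year.
Periodic rate r = 0.054 per year.
PV = PMT × [(1 − (1+r)^−n)/r] × (1+r) = 96,100 × [1 − (1+r)^−4] / r × (1+r) = A$355,854.90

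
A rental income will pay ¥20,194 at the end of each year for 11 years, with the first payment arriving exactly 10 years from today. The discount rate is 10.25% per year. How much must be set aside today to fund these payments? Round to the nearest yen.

Ordinary annuity of 11 payments, first payment at period 10.
Periodic rate r = 0.1025 per year.
The ordinary-annuity PV formula values the stream one period before the first payment (period 9); discount that back 9 periods:
PV₀ = 20,194 × [1 − (1+r)^−11] / r × (1+r)^−9 = ¥53,879

¥53,879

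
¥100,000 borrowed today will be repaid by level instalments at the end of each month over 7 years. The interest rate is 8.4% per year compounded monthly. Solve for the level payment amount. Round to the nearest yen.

¥1,579

Level ordinary annuity; solve PV = PMT × [(1 − (1+r)^−n)/r] for PMT.
Periodic rate r = 0.084/12 per month; n is counted in months.
With n = 84: PMT = 100,000 / ([(1 − (1+r)^−n)/r]) = ¥1,579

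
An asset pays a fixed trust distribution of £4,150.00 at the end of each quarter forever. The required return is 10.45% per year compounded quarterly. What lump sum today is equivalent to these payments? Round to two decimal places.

£158,851.67

Periodic rate r = 0.1045/4 per quarter.
Level perpetuity: PV = PMT / r = 4,150 / (0.1045/4) = £158,851.67.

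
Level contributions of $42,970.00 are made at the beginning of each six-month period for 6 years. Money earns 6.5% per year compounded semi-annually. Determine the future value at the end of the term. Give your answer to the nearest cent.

This is an annuity due: 12 deposits of $42,970.00 at the beginning of each six-month period.
Periodic rate r = 0.065/2 per half-year; n is counted in half-years.
FV = PMT × [((1+r)^n − 1)/r] × (1+r) = 42,970 × [(1+r)^12 − 1] / r × (1+r) = $638,668.79

$638,668.79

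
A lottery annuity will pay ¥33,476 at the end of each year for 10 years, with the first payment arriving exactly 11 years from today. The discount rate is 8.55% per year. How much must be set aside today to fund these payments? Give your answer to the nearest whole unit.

¥96,485

Ordinary annuity of 10 payments, first payment at period 11.
Periodic rate r = 0.0855 per year.
The ordinary-annuity PV formula values the stream one period before the first payment (period 10); discount that back 10 periods:
PV₀ = 33,476 × [1 − (1+r)^−10] / r × (1+r)^−10 = ¥96,485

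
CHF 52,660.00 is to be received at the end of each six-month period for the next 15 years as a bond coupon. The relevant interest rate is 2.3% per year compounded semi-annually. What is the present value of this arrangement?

This is an ordinary annuity: 30 payments of CHF 52,660.00 at the end of each six-month period.
Periodic rate r = 0.023/2 per half-year; n is counted in half-years.
PV = PMT × [(1 − (1+r)^−n)/r] = 52,660 × [1 − (1+r)^−30] / r = CHF 1,329,706.30

CHF 1,329,706.30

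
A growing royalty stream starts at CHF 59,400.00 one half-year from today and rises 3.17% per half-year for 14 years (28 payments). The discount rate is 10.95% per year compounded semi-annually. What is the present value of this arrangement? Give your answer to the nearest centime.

Periodic rate r = 0.1095/2 per half-year; n is counted in half-years.
Growing ordinary annuity: PV = PMT₁ × [1 − ((1+g)/(1+r))^n] / (r − g) = 59,400 × [1 − ((1+0.0317)/(1+r))^28] / (r − 0.0317) = CHF 1,188,894.16.

CHF 1,188,894.16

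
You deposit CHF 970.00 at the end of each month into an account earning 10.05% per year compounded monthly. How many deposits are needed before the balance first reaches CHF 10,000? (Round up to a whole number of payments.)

10 payments

Periodic rate r = 0.1005/12 per month; n is counted in months.
Ordinary annuity FV: 10,000 = 970 × [((1+r)^n − 1)/r].
(1+r)^n = 1 + 10,000 × r / 970, so n = ln(1 + 10,000·r/970) / ln(1+r) = 9.93.
Round up to a whole number of payments: n = 10.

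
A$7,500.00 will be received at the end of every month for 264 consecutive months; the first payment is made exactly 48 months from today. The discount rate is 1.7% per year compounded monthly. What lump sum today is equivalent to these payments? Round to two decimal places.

Ordinary annuity of 264 payments, first payment at period 48.
Periodic rate r = 0.017/12 per month; n is counted in months.
The ordinary-annuity PV formula values the stream one period before the first payment (period 47); discount that back 47 periods:
PV₀ = 7,500 × [1 − (1+r)^−264] / r × (1+r)^−47 = A$1,544,651.33

A$1,544,651.33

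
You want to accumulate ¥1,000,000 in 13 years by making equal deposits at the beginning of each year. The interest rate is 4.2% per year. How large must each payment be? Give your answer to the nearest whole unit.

Level annuity due; solve FV = PMT × [((1+r)^n − 1)/r] × (1+r) for PMT.
Periodic rate r = 0.042 per year.
With n = 13: PMT = 1,000,000 / ([((1+r)^n − 1)/r] × (1+r)) = ¥56,997

¥56,997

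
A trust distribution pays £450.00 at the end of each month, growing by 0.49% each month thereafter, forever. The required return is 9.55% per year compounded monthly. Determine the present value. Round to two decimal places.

£147,138.96

Periodic rate r = 0.0955/12 per month.
Growing perpetuity (Gordon): PV = PMT₁ / (r − g) = 450 / (r − 0.0049) = £147,138.96.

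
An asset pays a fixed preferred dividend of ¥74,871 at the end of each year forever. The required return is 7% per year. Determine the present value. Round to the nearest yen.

¥1,069,586

Periodic rate r = 0.07 per year.
Level perpetuity: PV = PMT / r = 74,871 / (0.07) = ¥1,069,586.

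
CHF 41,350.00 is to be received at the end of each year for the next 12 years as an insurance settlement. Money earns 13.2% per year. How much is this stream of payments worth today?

CHF 242,504.64

This is an ordinary annuity: 12 payments of CHF 41,350.00 at the end of each year.
Periodic rate r = 0.132 per year.
PV = PMT × [(1 − (1+r)^−n)/r] = 41,350 × [1 − (1+r)^−12] / r = CHF 242,504.64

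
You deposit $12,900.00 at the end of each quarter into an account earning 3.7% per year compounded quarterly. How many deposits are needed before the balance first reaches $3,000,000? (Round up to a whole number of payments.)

Periodic rate r = 0.037/4 per quarter; n is counted in quarters.
Ordinary annuity FV: 3,000,000 = 12,900 × [((1+r)^n − 1)/r].
(1+r)^n = 1 + 3,000,000 × r / 12,900, so n = ln(1 + 3,000,000·r/12,900) / ln(1+r) = 124.66.
Round up to a whole number of payments: n = 125.

125 payments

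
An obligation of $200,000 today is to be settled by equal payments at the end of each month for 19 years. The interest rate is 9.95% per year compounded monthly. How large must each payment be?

$1,955.99

Level ordinary annuity; solve PV = PMT × [(1 − (1+r)^−n)/r] for PMT.
Periodic rate r = 0.0995/12 per month; n is counted in months.
With n = 228: PMT = 200,000 / ([(1 − (1+r)^−n)/r]) = $1,955.99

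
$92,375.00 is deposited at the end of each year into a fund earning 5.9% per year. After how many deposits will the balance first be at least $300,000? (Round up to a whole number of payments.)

Periodic rate r = 0.059 per year.
Ordinary annuity FV: 300,000 = 92,375 × [((1+r)^n − 1)/r].
(1+r)^n = 1 + 300,000 × r / 92,375, so n = ln(1 + 300,000·r/92,375) / ln(1+r) = 3.06.
Round up to a whole number of payments: n = 4.

4 payments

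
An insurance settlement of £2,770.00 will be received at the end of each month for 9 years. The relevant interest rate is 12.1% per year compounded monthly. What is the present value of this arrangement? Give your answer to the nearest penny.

This is an ordinary annuity: 108 payments of £2,770.00 at the end of each month.
Periodic rate r = 0.121/12 per month; n is counted in months.
PV = PMT × [(1 − (1+r)^−n)/r] = 2,770 × [1 − (1+r)^−108] / r = £181,750.45

£181,750.45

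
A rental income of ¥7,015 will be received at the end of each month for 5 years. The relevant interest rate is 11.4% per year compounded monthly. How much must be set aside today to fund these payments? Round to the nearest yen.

This is an ordinary annuity: 60 payments of ¥7,015 at the end of each month.
Periodic rate r = 0.114/12 per month; n is counted in months.
PV = PMT × [(1 − (1+r)^−n)/r] = 7,015 × [1 − (1+r)^−60] / r = ¥319,700

¥319,700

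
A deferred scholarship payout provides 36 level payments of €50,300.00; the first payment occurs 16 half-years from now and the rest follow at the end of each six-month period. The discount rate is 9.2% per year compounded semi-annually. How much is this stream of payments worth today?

€446,643.79

Ordinary annuity of 36 payments, first payment at period 16.
Periodic rate r = 0.092/2 per half-year; n is counted in half-years.
The ordinary-annuity PV formula values the stream one period before the first payment (period 15); discount that back 15 periods:
PV₀ = 50,300 × [1 − (1+r)^−36] / r × (1+r)^−15 = €446,643.79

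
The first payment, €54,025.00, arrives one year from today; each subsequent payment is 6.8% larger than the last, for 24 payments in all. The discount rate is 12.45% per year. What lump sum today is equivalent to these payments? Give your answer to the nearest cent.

Periodic rate r = 0.1245 per year.
Growing ordinary annuity: PV = PMT₁ × [1 − ((1+g)/(1+r))^n] / (r − g) = 54,025 × [1 − ((1+0.068)/(1+r))^24] / (r − 0.068) = €678,716.18.

€678,716.18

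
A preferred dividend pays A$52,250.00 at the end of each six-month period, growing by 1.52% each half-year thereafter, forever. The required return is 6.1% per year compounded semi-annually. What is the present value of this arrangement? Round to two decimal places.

Periodic rate r = 0.061/2 per half-year.
Growing perpetuity (Gordon): PV = PMT₁ / (r − g) = 52,250 / (r − 0.0152) = A$3,415,032.68.

A$3,415,032.68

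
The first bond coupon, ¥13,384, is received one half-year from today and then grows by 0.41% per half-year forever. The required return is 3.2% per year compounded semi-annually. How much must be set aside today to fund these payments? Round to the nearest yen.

Periodic rate r = 0.032/2 per half-year.
Growing perpetuity (Gordon): PV = PMT₁ / (r − g) = 13,384 / (r − 0.0041) = ¥1,124,706.

¥1,124,706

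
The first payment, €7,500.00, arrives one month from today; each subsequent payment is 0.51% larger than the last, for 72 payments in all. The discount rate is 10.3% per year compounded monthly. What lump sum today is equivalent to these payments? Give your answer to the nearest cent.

Periodic rate r = 0.103/12 per month; n is counted in months.
Growing ordinary annuity: PV = PMT₁ × [1 − ((1+g)/(1+r))^n] / (r − g) = 7,500 × [1 − ((1+0.0051)/(1+r))^72] / (r − 0.0051) = €474,749.73.

€474,749.73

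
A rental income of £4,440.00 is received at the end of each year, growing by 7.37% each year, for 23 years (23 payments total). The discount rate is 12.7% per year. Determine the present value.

Periodic rate r = 0.127 per year.
Growing ordinary annuity: PV = PMT₁ × [1 − ((1+g)/(1+r))^n] / (r − g) = 4,440 × [1 − ((1+0.0737)/(1+r))^23] / (r − 0.0737) = £55,967.41.

£55,967.41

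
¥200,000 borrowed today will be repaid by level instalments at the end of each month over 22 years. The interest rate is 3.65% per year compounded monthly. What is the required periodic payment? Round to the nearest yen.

Level ordinary annuity; solve PV = PMT × [(1 − (1+r)^−n)/r] for PMT.
Periodic rate r = 0.0365/12 per month; n is counted in months.
With n = 264: PMT = 200,000 / ([(1 − (1+r)^−n)/r]) = ¥1,103

¥1,103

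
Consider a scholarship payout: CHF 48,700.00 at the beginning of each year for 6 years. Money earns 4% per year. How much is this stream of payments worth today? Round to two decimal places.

CHF 265,503.75

This is an annuity due: 6 payments of CHF 48,700.00 at the beginning of each year.
Periodic rate r = 0.04 per year.
PV = PMT × [(1 − (1+r)^−n)/r] × (1+r) = 48,700 × [1 − (1+r)^−6] / r × (1+r) = CHF 265,503.75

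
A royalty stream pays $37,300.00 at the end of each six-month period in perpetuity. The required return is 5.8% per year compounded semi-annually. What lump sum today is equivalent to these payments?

$1,286,206.90

Periodic rate r = 0.058/2 per half-year.
Level perpetuity: PV = PMT / r = 37,300 / (0.058/2) = $1,286,206.90.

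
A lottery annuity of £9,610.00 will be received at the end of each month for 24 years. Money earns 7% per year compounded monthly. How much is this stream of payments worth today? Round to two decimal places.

This is an ordinary annuity: 288 payments of £9,610.00 at the end of each month.
Periodic rate r = 0.07/12 per month; n is counted in months.
PV = PMT × [(1 − (1+r)^−n)/r] = 9,610 × [1 − (1+r)^−288] / r = £1,338,888.43

£1,338,888.43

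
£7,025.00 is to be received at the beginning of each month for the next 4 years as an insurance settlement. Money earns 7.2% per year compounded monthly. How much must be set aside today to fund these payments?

This is an annuity due: 48 payments of £7,025.00 at the beginning of each month.
Periodic rate r = 0.072/12 per month; n is counted in months.
PV = PMT × [(1 − (1+r)^−n)/r] × (1+r) = 7,025 × [1 − (1+r)^−48] / r × (1+r) = £293,985.10

£293,985.10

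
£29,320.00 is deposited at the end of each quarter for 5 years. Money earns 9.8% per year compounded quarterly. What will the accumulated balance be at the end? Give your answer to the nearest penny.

This is an ordinary annuity: 20 deposits of £29,320.00 at the end of each quarter.
Periodic rate r = 0.098/4 per quarter; n is counted in quarters.
FV = PMT × [((1+r)^n − 1)/r] = 29,320 × [(1+r)^20 − 1] / r = £745,211.25

£745,211.25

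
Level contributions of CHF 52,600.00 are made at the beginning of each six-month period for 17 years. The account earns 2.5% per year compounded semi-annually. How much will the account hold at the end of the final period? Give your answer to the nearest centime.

CHF 2,239,227.74

This is an annuity due: 34 deposits of CHF 52,600.00 at the beginning of each six-month period.
Periodic rate r = 0.025/2 per half-year; n is counted in half-years.
FV = PMT × [((1+r)^n − 1)/r] × (1+r) = 52,600 × [(1+r)^34 − 1] / r × (1+r) = CHF 2,239,227.74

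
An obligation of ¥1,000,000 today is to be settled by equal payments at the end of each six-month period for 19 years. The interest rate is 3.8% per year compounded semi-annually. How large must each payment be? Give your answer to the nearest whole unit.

Level ordinary annuity; solve PV = PMT × [(1 − (1+r)^−n)/r] for PMT.
Periodic rate r = 0.038/2 per half-year; n is counted in half-years.
With n = 38: PMT = 1,000,000 / ([(1 − (1+r)^−n)/r]) = ¥37,188

¥37,188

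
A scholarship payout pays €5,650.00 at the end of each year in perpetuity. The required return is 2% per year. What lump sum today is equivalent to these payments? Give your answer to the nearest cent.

Periodic rate r = 0.02 per year.
Level perpetuity: PV = PMT / r = 5,650 / (0.02) = €282,500.00.

€282,500.00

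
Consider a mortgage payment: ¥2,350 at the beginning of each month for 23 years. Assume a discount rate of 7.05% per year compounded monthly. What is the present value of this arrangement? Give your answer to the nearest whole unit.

This is an annuity due: 276 payments of ¥2,350 at the beginning of each month.
Periodic rate r = 0.0705/12 per month; n is counted in months.
PV = PMT × [(1 − (1+r)^−n)/r] × (1+r) = 2,350 × [1 − (1+r)^−276] / r × (1+r) = ¥322,467

¥322,467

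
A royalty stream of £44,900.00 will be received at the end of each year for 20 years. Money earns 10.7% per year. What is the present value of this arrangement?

This is an ordinary annuity: 20 payments of £44,900.00 at the end of each year.
Periodic rate r = 0.107 per year.
PV = PMT × [(1 − (1+r)^−n)/r] = 44,900 × [1 − (1+r)^−20] / r = £364,683.45

£364,683.45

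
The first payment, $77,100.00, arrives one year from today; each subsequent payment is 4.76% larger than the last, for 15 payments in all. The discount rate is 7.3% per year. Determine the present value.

$916,305.13

Periodic rate r = 0.073 per year.
Growing ordinary annuity: PV = PMT₁ × [1 − ((1+g)/(1+r))^n] / (r − g) = 77,100 × [1 − ((1+0.0476)/(1+r))^15] / (r − 0.0476) = $916,305.13.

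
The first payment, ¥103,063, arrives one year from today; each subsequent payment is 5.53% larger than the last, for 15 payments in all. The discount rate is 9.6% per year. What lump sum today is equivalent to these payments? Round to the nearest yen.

Periodic rate r = 0.096 per year.
Growing ordinary annuity: PV = PMT₁ × [1 − ((1+g)/(1+r))^n] / (r − g) = 103,063 × [1 − ((1+0.0553)/(1+r))^15] / (r − 0.0553) = ¥1,096,807.

¥1,096,807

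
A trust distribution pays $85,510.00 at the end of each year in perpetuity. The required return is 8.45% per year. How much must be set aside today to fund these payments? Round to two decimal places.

Periodic rate r = 0.0845 per year.
Level perpetuity: PV = PMT / r = 85,510 / (0.0845) = $1,011,952.66.

$1,011,952.66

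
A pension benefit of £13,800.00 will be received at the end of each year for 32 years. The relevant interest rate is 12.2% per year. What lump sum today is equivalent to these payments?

This is an ordinary annuity: 32 payments of £13,800.00 at the end of each year.
Periodic rate r = 0.122 per year.
PV = PMT × [(1 − (1+r)^−n)/r] = 13,800 × [1 − (1+r)^−32] / r = £110,271.94

£110,271.94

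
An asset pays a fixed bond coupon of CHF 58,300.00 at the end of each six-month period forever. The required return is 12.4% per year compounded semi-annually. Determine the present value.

Periodic rate r = 0.124/2 per half-year.
Level perpetuity: PV = PMT / r = 58,300 / (0.124/2) = CHF 940,322.58.

CHF 940,322.58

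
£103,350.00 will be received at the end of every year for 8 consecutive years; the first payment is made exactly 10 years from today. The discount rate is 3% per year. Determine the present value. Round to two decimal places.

Ordinary annuity of 8 payments, first payment at period 10.
Periodic rate r = 0.03 per year.
The ordinary-annuity PV formula values the stream one period before the first payment (period 9); discount that back 9 periods:
PV₀ = 103,350 × [1 − (1+r)^−8] / r × (1+r)^−9 = £556,023.99

£556,023.99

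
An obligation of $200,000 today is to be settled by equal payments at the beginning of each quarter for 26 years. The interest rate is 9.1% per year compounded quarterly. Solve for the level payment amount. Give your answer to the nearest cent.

Level annuity due; solve PV = PMT × [(1 − (1+r)^−n)/r] × (1+r) for PMT.
Periodic rate r = 0.091/4 per quarter; n is counted in quarters.
With n = 104: PMT = 200,000 / ([(1 − (1+r)^−n)/r] × (1+r)) = $4,923.28

$4,923.28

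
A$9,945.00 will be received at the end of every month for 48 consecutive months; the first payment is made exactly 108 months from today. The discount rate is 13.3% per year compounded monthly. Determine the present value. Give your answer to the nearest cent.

A$113,347.84

Ordinary annuity of 48 payments, first payment at period 108.
Periodic rate r = 0.133/12 per month; n is counted in months.
The ordinary-annuity PV formula values the stream one period before the first payment (period 107); discount that back 107 periods:
PV₀ = 9,945 × [1 − (1+r)^−48] / r × (1+r)^−107 = A$113,347.84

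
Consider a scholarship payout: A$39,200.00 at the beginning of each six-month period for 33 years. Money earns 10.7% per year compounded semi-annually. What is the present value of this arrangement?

This is an annuity due: 66 payments of A$39,200.00 at the beginning of each six-month period.
Periodic rate r = 0.107/2 per half-year; n is counted in half-years.
PV = PMT × [(1 − (1+r)^−n)/r] × (1+r) = 39,200 × [1 − (1+r)^−66] / r × (1+r) = A$747,153.90

A$747,153.90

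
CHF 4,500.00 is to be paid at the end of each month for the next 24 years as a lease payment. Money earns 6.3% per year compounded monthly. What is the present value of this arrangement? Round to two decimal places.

This is an ordinary annuity: 288 payments of CHF 4,500.00 at the end of each month.
Periodic rate r = 0.063/12 per month; n is counted in months.
PV = PMT × [(1 − (1+r)^−n)/r] = 4,500 × [1 − (1+r)^−288] / r = CHF 667,420.87

CHF 667,420.87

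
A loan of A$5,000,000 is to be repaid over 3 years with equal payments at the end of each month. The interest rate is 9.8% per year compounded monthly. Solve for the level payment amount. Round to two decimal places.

A$160,866.85

Level ordinary annuity; solve PV = PMT × [(1 − (1+r)^−n)/r] for PMT.
Periodic rate r = 0.098/12 per month; n is counted in months.
With n = 36: PMT = 5,000,000 / ([(1 − (1+r)^−n)/r]) = A$160,866.85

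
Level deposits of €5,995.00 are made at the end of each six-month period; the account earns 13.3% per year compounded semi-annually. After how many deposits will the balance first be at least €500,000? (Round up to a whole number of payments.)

30 payments

Periodic rate r = 0.133/2 per half-year; n is counted in half-years.
Ordinary annuity FV: 500,000 = 5,995 × [((1+r)^n − 1)/r].
(1+r)^n = 1 + 500,000 × r / 5,995, so n = ln(1 + 500,000·r/5,995) / ln(1+r) = 29.18.
Round up to a whole number of payments: n = 30.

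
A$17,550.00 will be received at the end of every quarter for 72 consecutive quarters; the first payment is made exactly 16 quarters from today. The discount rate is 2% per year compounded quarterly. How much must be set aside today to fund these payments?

A$982,625.44

Ordinary annuity of 72 payments, first payment at period 16.
Periodic rate r = 0.02/4 per quarter; n is counted in quarters.
The ordinary-annuity PV formula values the stream one period before the first payment (period 15); discount that back 15 periods:
PV₀ = 17,550 × [1 − (1+r)^−72] / r × (1+r)^−15 = A$982,625.44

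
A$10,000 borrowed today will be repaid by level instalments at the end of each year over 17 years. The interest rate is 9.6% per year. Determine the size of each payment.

Level ordinary annuity; solve PV = PMT × [(1 − (1+r)^−n)/r] for PMT.
Periodic rate r = 0.096 per year.
With n = 17: PMT = 10,000 / ([(1 − (1+r)^−n)/r]) = A$1,215.94

A$1,215.94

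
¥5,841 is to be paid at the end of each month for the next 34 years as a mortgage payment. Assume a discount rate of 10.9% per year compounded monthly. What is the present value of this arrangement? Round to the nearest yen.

¥626,976

This is an ordinary annuity: 408 payments of ¥5,841 at the end of each month.
Periodic rate r = 0.109/12 per month; n is counted in months.
PV = PMT × [(1 − (1+r)^−n)/r] = 5,841 × [1 − (1+r)^−408] / r = ¥626,976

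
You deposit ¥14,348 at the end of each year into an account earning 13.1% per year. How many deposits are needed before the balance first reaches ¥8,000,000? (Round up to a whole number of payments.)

35 payments

Periodic rate r = 0.131 per year.
Ordinary annuity FV: 8,000,000 = 14,348 × [((1+r)^n − 1)/r].
(1+r)^n = 1 + 8,000,000 × r / 14,348, so n = ln(1 + 8,000,000·r/14,348) / ln(1+r) = 34.97.
Round up to a whole number of payments: n = 35.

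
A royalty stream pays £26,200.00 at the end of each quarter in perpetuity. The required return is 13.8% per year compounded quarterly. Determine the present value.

£759,420.29

Periodic rate r = 0.138/4 per quarter.
Level perpetuity: PV = PMT / r = 26,200 / (0.138/4) = £759,420.29.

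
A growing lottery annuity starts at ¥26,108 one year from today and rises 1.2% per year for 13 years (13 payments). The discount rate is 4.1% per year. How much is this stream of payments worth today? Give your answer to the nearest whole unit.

Periodic rate r = 0.041 per year.
Growing ordinary annuity: PV = PMT₁ × [1 − ((1+g)/(1+r))^n] / (r − g) = 26,108 × [1 − ((1+0.012)/(1+r))^13] / (r − 0.012) = ¥276,738.

¥276,738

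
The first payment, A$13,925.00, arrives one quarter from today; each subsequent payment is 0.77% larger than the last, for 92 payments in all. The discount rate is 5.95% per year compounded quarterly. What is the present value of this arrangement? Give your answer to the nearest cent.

Periodic rate r = 0.0595/4 per quarter; n is counted in quarters.
Growing ordinary annuity: PV = PMT₁ × [1 − ((1+g)/(1+r))^n] / (r − g) = 13,925 × [1 − ((1+0.0077)/(1+r))^92] / (r − 0.0077) = A$930,364.82.

A$930,364.82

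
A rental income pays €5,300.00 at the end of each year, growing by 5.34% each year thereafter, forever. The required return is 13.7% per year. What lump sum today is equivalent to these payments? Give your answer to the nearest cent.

Periodic rate r = 0.137 per year.
Growing perpetuity (Gordon): PV = PMT₁ / (r − g) = 5,300 / (r − 0.0534) = €63,397.13.

€63,397.13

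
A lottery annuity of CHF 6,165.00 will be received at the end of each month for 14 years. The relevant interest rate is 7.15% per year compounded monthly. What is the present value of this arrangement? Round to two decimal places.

CHF 653,295.13

This is an ordinary annuity: 168 payments of CHF 6,165.00 at the end of each month.
Periodic rate r = 0.0715/12 per month; n is counted in months.
PV = PMT × [(1 − (1+r)^−n)/r] = 6,165 × [1 − (1+r)^−168] / r = CHF 653,295.13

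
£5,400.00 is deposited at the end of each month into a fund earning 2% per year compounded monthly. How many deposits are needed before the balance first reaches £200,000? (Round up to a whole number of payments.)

Periodic rate r = 0.02/12 per month; n is counted in months.
Ordinary annuity FV: 200,000 = 5,400 × [((1+r)^n − 1)/r].
(1+r)^n = 1 + 200,000 × r / 5,400, so n = ln(1 + 200,000·r/5,400) / ln(1+r) = 35.97.
Round up to a whole number of payments: n = 36.

36 payments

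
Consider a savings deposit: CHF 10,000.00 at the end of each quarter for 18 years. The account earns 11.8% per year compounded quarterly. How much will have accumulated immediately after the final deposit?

CHF 2,410,653.25

This is an ordinary annuity: 72 deposits of CHF 10,000.00 at the end of each quarter.
Periodic rate r = 0.118/4 per quarter; n is counted in quarters.
FV = PMT × [((1+r)^n − 1)/r] = 10,000 × [(1+r)^72 − 1] / r = CHF 2,410,653.25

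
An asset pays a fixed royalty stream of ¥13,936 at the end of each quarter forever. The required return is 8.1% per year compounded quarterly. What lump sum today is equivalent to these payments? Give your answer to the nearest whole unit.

¥688,198

Periodic rate r = 0.081/4 per quarter.
Level perpetuity: PV = PMT / r = 13,936 / (0.081/4) = ¥688,198.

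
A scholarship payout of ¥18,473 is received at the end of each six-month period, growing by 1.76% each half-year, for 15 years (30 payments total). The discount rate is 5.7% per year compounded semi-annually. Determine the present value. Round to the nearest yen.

¥463,666

Periodic rate r = 0.057/2 per half-year; n is counted in half-years.
Growing ordinary annuity: PV = PMT₁ × [1 − ((1+g)/(1+r))^n] / (r − g) = 18,473 × [1 − ((1+0.0176)/(1+r))^30] / (r − 0.0176) = ¥463,666.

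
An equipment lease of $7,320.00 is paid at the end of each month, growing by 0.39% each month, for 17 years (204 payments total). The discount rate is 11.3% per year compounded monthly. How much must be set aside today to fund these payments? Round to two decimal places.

$893,066.91

Periodic rate r = 0.113/12 per month; n is counted in months.
Growing ordinary annuity: PV = PMT₁ × [1 − ((1+g)/(1+r))^n] / (r − g) = 7,320 × [1 − ((1+0.0039)/(1+r))^204] / (r − 0.0039) = $893,066.91.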